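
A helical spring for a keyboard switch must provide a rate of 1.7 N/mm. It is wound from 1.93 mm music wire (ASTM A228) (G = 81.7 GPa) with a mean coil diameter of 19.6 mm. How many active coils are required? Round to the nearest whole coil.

11

N_a = Gd⁴/(8D³k) = (81.7×10³ × 1.93⁴)/(8 × 19.6³ × 1.7)
    = 1.13358e+06 / 102402 = 11.07 → 11 coils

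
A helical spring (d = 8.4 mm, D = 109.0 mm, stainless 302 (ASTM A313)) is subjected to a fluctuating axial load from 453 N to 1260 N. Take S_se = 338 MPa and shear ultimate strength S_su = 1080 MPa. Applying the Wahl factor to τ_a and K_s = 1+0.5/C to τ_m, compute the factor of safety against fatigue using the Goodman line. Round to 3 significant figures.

C = D/d = 109.0/8.4 = 12.9762; K_W = (4C−1)/(4C−4)+0.615/C = 1.1100; K_s = 1+0.5/C = 1.0385
F_a = (F_max−F_min)/2 = 403.5 N; F_m = (F_max+F_min)/2 = 856.5 N
τ_a = K_W·8F_aD/(πd³) = 1.1100 × 188.96 = 209.75 MPa
τ_m = K_s·8F_mD/(πd³) = 1.0385 × 401.1 = 416.56 MPa
Goodman: 1/n_f = τ_a/S_se + τ_m/S_su = 209.75/338 + 416.56/1080 = 0.62056 + 0.38570 = 1.0063
n_f = 1/1.0063 = 0.9938

0.994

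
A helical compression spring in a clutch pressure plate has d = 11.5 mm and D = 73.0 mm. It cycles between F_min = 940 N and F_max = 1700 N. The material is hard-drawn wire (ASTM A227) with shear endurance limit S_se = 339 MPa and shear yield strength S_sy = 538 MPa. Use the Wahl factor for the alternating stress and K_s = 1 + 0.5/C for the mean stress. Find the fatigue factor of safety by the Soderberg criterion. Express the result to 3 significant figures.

C = D/d = 73.0/11.5 = 6.3478; K_W = (4C−1)/(4C−4)+0.615/C = 1.2371; K_s = 1+0.5/C = 1.0788
F_a = (F_max−F_min)/2 = 380 N; F_m = (F_max+F_min)/2 = 1320 N
τ_a = K_W·8F_aD/(πd³) = 1.2371 × 46.447 = 57.46 MPa
τ_m = K_s·8F_mD/(πd³) = 1.0788 × 161.34 = 174.05 MPa
Soderberg: 1/n_f = τ_a/S_se + τ_m/S_sy = 57.46/339 + 174.05/538 = 0.16950 + 0.32351 = 0.49301
n_f = 1/0.49301 = 2.028

2.03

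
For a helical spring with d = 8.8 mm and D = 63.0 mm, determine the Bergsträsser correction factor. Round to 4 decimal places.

C = D/d = 63.0/8.8 = 7.1591
K_B = (4C+2)/(4C−3) = 30.636/25.636 = 1.1950

1.1950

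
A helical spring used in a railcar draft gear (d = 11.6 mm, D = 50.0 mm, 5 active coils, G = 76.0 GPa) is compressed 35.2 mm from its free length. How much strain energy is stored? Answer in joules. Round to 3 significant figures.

171 J

k = Gd⁴/(8D³N_a) = (76.0×10³)(11.6⁴)/(8·50.0³·5) = 275.22 N/mm
U = ½kδ² = 0.5 × 275.22 × 35.2² = 1.705e+05 N·mm = 170.5 J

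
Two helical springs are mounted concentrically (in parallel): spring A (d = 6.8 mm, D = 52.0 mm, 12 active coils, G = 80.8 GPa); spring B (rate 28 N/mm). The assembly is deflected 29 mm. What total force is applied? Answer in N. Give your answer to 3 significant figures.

1180 N

k_A = Gd⁴/(8D³N_a) = (80.8×10³)(6.8⁴)/(8·52.0³·12) = 12.799 N/mm
Parallel: k_eq = 12.799 + 28 = 40.799 N/mm
F = k_eq·δ = 40.799·29 = 1183.2 N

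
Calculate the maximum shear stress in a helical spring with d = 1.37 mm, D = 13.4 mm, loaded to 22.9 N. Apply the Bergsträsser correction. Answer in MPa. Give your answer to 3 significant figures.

Spring index C = D/d = 13.4/1.37 = 9.7810
K_B = (4C+2)/(4C−3) = 41.124/36.124 = 1.1384
τ₀ = 8FD/(πd³) = 8·22.9·13.4/(π·1.37³) = 2454.88/8.0781 = 303.89 MPa
τ_max = K·τ₀ = 1.1384 × 303.89 = 345.95 MPa

346 MPa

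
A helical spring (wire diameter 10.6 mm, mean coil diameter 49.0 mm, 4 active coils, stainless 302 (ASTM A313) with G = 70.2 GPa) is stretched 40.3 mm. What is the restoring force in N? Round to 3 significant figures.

k = Gd⁴/(8D³N_a) = (70.2×10³)(10.6⁴)/(8·49.0³·4) = 235.41 N/mm
F = k·δ = 235.41 × 40.3 = 9487 N

9490 N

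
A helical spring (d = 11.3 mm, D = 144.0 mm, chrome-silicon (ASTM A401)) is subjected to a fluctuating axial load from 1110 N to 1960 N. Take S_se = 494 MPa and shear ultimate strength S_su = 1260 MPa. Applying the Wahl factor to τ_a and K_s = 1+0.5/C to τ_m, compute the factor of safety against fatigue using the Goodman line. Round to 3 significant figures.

C = D/d = 144.0/11.3 = 12.7434; K_W = (4C−1)/(4C−4)+0.615/C = 1.1121; K_s = 1+0.5/C = 1.0392
F_a = (F_max−F_min)/2 = 425 N; F_m = (F_max+F_min)/2 = 1535 N
τ_a = K_W·8F_aD/(πd³) = 1.1121 × 108.01 = 120.12 MPa
τ_m = K_s·8F_mD/(πd³) = 1.0392 × 390.1 = 405.41 MPa
Goodman: 1/n_f = τ_a/S_se + τ_m/S_su = 120.12/494 + 405.41/1260 = 0.24316 + 0.32175 = 0.56491
n_f = 1/0.56491 = 1.77

1.77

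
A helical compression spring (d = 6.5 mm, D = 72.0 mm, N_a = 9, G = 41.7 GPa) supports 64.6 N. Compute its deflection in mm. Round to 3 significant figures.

k = Gd⁴/(8D³N_a) = (41.7×10³)(6.5⁴)/(8·72.0³·9) = 2.7699 N/mm
δ = F/k = 64.6 / 2.7699 = 23.322 mm

23.3 mm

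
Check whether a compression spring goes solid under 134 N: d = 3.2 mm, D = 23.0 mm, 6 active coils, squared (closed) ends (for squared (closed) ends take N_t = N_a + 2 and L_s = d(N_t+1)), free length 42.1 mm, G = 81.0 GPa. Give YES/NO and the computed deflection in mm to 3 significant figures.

NO, δ = 9.21 mm

k = Gd⁴/(8D³N_a) = (81.0×10³)(3.2⁴)/(8·23.0³·6) = 14.543 N/mm
N_t = 8; L_s = 3.2·9 = 28.8 mm; δ_solid = L₀ − L_s = 42.1 − 28.8 = 13.3 mm
δ = F/k = 134/14.543 = 9.2139 mm
δ < δ_solid → spring does not go solid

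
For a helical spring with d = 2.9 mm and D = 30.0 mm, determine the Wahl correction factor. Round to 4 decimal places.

1.1397

C = D/d = 30.0/2.9 = 10.3448
K_W = (4C−1)/(4C−4) + 0.615/C = 40.379/37.379 + 0.0594 = 1.1397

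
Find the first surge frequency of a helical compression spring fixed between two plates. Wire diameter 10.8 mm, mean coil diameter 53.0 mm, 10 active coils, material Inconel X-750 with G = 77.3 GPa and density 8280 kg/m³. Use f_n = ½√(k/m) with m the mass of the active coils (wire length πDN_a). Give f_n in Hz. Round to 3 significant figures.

k = Gd⁴/(8D³N_a) = (77.3×10³)(10.8⁴)/(8·53.0³·10) = 88.299 N/mm = 88299 N/m
Wire length L = πDN_a = π·53.0·10 = 1665 mm
m = ρ·(πd²/4)·L = 8280 × 91.609×10⁻⁶ m² × 1.665 m = 1.263 kg
f_n = ½√(k/m) = 0.5·√(88299/1.263) = 0.5·√(69914) = 132.21 Hz

132 Hz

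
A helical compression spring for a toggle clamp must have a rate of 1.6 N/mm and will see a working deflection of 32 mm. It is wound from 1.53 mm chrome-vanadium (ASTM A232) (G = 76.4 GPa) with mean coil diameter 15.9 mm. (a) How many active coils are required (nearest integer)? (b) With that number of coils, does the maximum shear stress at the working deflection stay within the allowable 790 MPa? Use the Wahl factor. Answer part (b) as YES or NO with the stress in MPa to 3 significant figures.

(a) 8 coils; (b) YES, τ_max = 671 MPa

N_a = Gd⁴/(8D³k) = (76.4×10³)(1.53⁴)/(8·15.9³·1.6) = 8.137 → N_a = 8
Actual rate k = Gd⁴/(8D³·8) = 1.6274 N/mm
Working load F = kδ = 1.6274·32 = 52.076 N
C = 15.9/1.53 = 10.3922; K_W = (4C−1)/(4C−4)+0.615/C = 1.1390
τ_max = K_W·8FD/(πd³) = 1.1390·588.71 = 670.56 MPa
τ_max ≤ 790 MPa → acceptable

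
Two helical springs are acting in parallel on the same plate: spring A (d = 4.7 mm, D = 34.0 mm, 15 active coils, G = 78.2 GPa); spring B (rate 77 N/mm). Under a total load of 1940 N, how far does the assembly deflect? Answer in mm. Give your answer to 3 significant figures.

22.8 mm

k_A = Gd⁴/(8D³N_a) = (78.2×10³)(4.7⁴)/(8·34.0³·15) = 8.0906 N/mm
Parallel: k_eq = 8.0906 + 77 = 85.091 N/mm
δ = F/k_eq = 1940/85.091 = 22.799 mm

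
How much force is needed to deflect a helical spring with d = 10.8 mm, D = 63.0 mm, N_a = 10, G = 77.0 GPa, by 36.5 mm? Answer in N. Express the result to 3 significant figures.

1910 N

k = Gd⁴/(8D³N_a) = (77.0×10³)(10.8⁴)/(8·63.0³·10) = 52.369 N/mm
F = k·δ = 52.369 × 36.5 = 1911.5 N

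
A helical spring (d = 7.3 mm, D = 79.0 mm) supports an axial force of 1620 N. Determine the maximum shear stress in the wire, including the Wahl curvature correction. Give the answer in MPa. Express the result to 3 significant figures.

Spring index C = D/d = 79.0/7.3 = 10.8219
K_W = (4C−1)/(4C−4) + 0.615/C = 42.288/39.288 + 0.0568 = 1.1332
τ₀ = 8FD/(πd³) = 8·1620·79.0/(π·7.3³) = 1.02384e+06/1222.1 = 837.75 MPa
τ_max = K·τ₀ = 1.1332 × 837.75 = 949.33 MPa

949 MPa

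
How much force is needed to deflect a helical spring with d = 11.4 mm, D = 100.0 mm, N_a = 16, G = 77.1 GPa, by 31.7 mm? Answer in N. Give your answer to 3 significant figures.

k = Gd⁴/(8D³N_a) = (77.1×10³)(11.4⁴)/(8·100.0³·16) = 10.173 N/mm
F = k·δ = 10.173 × 31.7 = 322.5 N

322 N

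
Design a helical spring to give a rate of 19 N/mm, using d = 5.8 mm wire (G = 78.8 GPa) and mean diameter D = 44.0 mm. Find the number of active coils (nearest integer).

N_a = Gd⁴/(8D³k) = (78.8×10³ × 5.8⁴)/(8 × 44.0³ × 19)
    = 8.9174e+07 / 1.2948e+07 = 6.887 → 7 coils

7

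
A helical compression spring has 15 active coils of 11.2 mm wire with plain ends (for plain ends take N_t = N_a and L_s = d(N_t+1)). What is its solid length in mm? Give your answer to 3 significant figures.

179 mm

plain ends: N_t = N_a = 15
L_s = d·(N_t+1) = 11.2 × 16 = 179.2 mm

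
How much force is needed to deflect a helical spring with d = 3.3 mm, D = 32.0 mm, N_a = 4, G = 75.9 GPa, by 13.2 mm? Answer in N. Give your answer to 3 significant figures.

113 N

k = Gd⁴/(8D³N_a) = (75.9×10³)(3.3⁴)/(8·32.0³·4) = 8.5842 N/mm
F = k·δ = 8.5842 × 13.2 = 113.31 N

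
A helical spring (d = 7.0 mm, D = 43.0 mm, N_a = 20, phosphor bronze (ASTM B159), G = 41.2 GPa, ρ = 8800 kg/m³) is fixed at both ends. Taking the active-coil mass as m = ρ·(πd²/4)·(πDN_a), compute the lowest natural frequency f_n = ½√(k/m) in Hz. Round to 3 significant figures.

46.1 Hz

k = Gd⁴/(8D³N_a) = (41.2×10³)(7.0⁴)/(8·43.0³·20) = 7.7761 N/mm = 7776.1 N/m
Wire length L = πDN_a = π·43.0·20 = 2701.8 mm
m = ρ·(πd²/4)·L = 8800 × 38.485×10⁻⁶ m² × 2.7018 m = 0.91499 kg
f_n = ½√(k/m) = 0.5·√(7776.1/0.91499) = 0.5·√(8498.6) = 46.094 Hz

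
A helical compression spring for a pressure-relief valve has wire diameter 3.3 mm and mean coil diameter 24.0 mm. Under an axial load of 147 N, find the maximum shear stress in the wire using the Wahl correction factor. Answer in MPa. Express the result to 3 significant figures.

Spring index C = D/d = 24.0/3.3 = 7.2727
K_W = (4C−1)/(4C−4) + 0.615/C = 28.091/25.091 + 0.0846 = 1.2041
τ₀ = 8FD/(πd³) = 8·147·24.0/(π·3.3³) = 28224/112.9 = 249.99 MPa
τ_max = K·τ₀ = 1.2041 × 249.99 = 301.02 MPa

301 MPa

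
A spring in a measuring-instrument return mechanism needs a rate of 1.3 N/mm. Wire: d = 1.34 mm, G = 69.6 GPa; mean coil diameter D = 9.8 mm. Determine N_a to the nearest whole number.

23

N_a = Gd⁴/(8D³k) = (69.6×10³ × 1.34⁴)/(8 × 9.8³ × 1.3)
    = 224403 / 9788.4 = 22.93 → 23 coils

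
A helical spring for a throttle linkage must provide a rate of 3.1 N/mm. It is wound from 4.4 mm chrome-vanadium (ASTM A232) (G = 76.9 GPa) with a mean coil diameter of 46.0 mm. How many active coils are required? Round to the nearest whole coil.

12

N_a = Gd⁴/(8D³k) = (76.9×10³ × 4.4⁴)/(8 × 46.0³ × 3.1)
    = 2.88229e+07 / 2.41393e+06 = 11.94 → 12 coils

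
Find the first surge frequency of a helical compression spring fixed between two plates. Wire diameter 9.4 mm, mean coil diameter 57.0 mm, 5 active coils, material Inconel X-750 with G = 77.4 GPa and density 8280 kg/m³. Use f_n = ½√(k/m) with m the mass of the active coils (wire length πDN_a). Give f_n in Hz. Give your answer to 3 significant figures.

199 Hz

k = Gd⁴/(8D³N_a) = (77.4×10³)(9.4⁴)/(8·57.0³·5) = 81.577 N/mm = 81577 N/m
Wire length L = πDN_a = π·57.0·5 = 895.35 mm
m = ρ·(πd²/4)·L = 8280 × 69.398×10⁻⁶ m² × 0.89535 m = 0.51448 kg
f_n = ½√(k/m) = 0.5·√(81577/0.51448) = 0.5·√(1.5856e+05) = 199.1 Hz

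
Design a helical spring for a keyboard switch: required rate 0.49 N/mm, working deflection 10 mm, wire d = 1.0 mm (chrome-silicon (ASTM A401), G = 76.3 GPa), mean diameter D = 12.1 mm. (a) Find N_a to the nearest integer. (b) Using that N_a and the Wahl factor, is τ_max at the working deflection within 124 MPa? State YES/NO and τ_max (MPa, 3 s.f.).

(a) 11 coils; (b) NO, τ_max = 169 MPa

N_a = Gd⁴/(8D³k) = (76.3×10³)(1.0⁴)/(8·12.1³·0.49) = 10.99 → N_a = 11
Actual rate k = Gd⁴/(8D³·11) = 0.48942 N/mm
Working load F = kδ = 0.48942·10 = 4.8942 N
C = 12.1/1.0 = 12.1000; K_W = (4C−1)/(4C−4)+0.615/C = 1.1184
τ_max = K_W·8FD/(πd³) = 1.1184·150.8 = 168.66 MPa
τ_max > 124 MPa → exceeds allowable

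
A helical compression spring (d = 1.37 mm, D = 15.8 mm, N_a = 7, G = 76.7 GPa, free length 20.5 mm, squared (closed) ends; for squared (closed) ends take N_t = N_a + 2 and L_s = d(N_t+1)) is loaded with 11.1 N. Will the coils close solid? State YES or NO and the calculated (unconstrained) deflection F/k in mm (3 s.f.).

YES, δ = 9.07 mm

k = Gd⁴/(8D³N_a) = (76.7×10³)(1.37⁴)/(8·15.8³·7) = 1.2233 N/mm
N_t = 9; L_s = 1.37·10 = 13.7 mm; δ_solid = L₀ − L_s = 20.5 − 13.7 = 6.8 mm
δ = F/k = 11.1/1.2233 = 9.0741 mm
δ ≥ δ_solid → spring goes solid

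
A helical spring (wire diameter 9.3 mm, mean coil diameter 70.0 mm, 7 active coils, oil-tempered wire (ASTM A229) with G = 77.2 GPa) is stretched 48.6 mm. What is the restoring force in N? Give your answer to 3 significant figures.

k = Gd⁴/(8D³N_a) = (77.2×10³)(9.3⁴)/(8·70.0³·7) = 30.065 N/mm
F = k·δ = 30.065 × 48.6 = 1461.2 N

1460 N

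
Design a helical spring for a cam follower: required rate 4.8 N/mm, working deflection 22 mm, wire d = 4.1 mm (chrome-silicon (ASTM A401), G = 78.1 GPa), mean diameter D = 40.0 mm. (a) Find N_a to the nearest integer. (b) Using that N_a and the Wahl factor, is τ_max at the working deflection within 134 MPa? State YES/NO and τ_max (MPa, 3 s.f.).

(a) 9 coils; (b) NO, τ_max = 179 MPa

N_a = Gd⁴/(8D³k) = (78.1×10³)(4.1⁴)/(8·40.0³·4.8) = 8.98 → N_a = 9
Actual rate k = Gd⁴/(8D³·9) = 4.7893 N/mm
Working load F = kδ = 4.7893·22 = 105.37 N
C = 40.0/4.1 = 9.7561; K_W = (4C−1)/(4C−4)+0.615/C = 1.1487
τ_max = K_W·8FD/(πd³) = 1.1487·155.72 = 178.87 MPa
τ_max > 134 MPa → exceeds allowable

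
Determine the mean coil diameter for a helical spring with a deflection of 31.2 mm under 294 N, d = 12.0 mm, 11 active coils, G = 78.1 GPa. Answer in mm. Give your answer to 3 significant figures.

Required rate k = F/δ = 294/31.2 = 9.4231 N/mm
D = (Gd⁴/(8N_a·k))^(1/3) = (78.1×10³·12.0⁴/(8·11·9.4231))^(1/3)
  = (1.95299e+06)^(1/3) = 124.9972 mm

125 mm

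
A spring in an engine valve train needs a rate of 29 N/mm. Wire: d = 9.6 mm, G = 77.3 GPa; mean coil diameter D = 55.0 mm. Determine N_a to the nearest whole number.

N_a = Gd⁴/(8D³k) = (77.3×10³ × 9.6⁴)/(8 × 55.0³ × 29)
    = 6.56545e+08 / 3.8599e+07 = 17.01 → 17 coils

17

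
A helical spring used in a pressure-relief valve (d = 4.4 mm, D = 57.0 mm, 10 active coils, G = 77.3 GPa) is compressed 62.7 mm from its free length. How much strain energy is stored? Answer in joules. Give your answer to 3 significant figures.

3.84 J

k = Gd⁴/(8D³N_a) = (77.3×10³)(4.4⁴)/(8·57.0³·10) = 1.9556 N/mm
U = ½kδ² = 0.5 × 1.9556 × 62.7² = 3844 N·mm = 3.844 J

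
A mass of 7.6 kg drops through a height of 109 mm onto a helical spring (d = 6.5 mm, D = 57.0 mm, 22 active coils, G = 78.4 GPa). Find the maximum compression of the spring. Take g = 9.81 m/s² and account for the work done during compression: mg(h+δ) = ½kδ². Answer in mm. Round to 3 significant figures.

81.3 mm

k = Gd⁴/(8D³N_a) = (78.4×10³)(6.5⁴)/(8·57.0³·22) = 4.2937 N/mm
W = mg = 7.6 × 9.81 = 74.556 N
½kδ² − Wδ − Wh = 0 → δ = (W + √(W² + 2kWh))/k
δ = (74.556 + √(5558.6 + 69786.5))/4.2937 = (74.556 + 274.49)/4.2937 = 81.293 mm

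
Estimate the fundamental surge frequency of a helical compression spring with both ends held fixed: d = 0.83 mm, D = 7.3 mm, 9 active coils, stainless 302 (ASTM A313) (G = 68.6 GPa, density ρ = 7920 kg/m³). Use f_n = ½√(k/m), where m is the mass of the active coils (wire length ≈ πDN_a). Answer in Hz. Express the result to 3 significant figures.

573 Hz

k = Gd⁴/(8D³N_a) = (68.6×10³)(0.83⁴)/(8·7.3³·9) = 1.1623 N/mm = 1162.3 N/m
Wire length L = πDN_a = π·7.3·9 = 206.4 mm
m = ρ·(πd²/4)·L = 7920 × 0.54106×10⁻⁶ m² × 0.2064 m = 0.00088448 kg
f_n = ½√(k/m) = 0.5·√(1162.3/0.00088448) = 0.5·√(1.3142e+06) = 573.18 Hz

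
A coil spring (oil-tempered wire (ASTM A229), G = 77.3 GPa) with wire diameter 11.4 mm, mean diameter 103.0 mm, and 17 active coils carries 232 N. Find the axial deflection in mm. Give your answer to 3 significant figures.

26.4 mm

k = Gd⁴/(8D³N_a) = (77.3×10³)(11.4⁴)/(8·103.0³·17) = 8.7851 N/mm
δ = F/k = 232 / 8.7851 = 26.408 mm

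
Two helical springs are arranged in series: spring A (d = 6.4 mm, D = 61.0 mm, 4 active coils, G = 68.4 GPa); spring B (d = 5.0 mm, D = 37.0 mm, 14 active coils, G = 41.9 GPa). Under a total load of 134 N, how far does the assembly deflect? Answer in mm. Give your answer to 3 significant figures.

k_A = Gd⁴/(8D³N_a) = (68.4×10³)(6.4⁴)/(8·61.0³·4) = 15.799 N/mm
k_B = Gd⁴/(8D³N_a) = (41.9×10³)(5.0⁴)/(8·37.0³·14) = 4.6161 N/mm
Series: 1/k_eq = 1/15.799 + 1/4.6161 = 0.27993; k_eq = 3.5723 N/mm
δ = F/k_eq = 134/3.5723 = 37.511 mm

37.5 mm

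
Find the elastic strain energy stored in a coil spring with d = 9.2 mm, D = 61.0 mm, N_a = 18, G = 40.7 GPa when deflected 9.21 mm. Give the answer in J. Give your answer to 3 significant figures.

k = Gd⁴/(8D³N_a) = (40.7×10³)(9.2⁴)/(8·61.0³·18) = 8.9206 N/mm
U = ½kδ² = 0.5 × 8.9206 × 9.21² = 378.34 N·mm = 0.37834 J

0.378 J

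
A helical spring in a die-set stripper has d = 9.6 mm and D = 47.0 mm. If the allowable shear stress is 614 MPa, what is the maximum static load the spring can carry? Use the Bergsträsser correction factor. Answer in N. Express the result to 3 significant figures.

C = D/d = 47.0/9.6 = 4.8958
K_B = (4C+2)/(4C−3) = 21.583/16.583 = 1.3015
τ_max = K·8FD/(πd³) → F_max = τ_allow·πd³/(8DK)
F_max = 614·π·9.6³/(8·47.0·1.3015) = 1.7066e+06/489.37 = 3487.4 N

3490 N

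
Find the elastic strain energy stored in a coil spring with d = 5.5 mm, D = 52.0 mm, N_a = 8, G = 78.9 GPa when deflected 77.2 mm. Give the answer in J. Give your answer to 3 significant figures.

23.9 J

k = Gd⁴/(8D³N_a) = (78.9×10³)(5.5⁴)/(8·52.0³·8) = 8.023 N/mm
U = ½kδ² = 0.5 × 8.023 × 77.2² = 23908 N·mm = 23.908 J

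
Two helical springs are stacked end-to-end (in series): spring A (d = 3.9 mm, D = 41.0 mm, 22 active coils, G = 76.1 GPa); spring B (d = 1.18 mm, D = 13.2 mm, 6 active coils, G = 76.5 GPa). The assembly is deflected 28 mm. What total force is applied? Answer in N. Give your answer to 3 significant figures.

k_A = Gd⁴/(8D³N_a) = (76.1×10³)(3.9⁴)/(8·41.0³·22) = 1.4514 N/mm
k_B = Gd⁴/(8D³N_a) = (76.5×10³)(1.18⁴)/(8·13.2³·6) = 1.3435 N/mm
Series: 1/k_eq = 1/1.4514 + 1/1.3435 = 1.4333; k_eq = 0.69767 N/mm
F = k_eq·δ = 0.69767·28 = 19.535 N

19.5 N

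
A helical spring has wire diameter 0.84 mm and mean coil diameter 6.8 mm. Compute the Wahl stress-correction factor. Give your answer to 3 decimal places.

1.182

C = D/d = 6.8/0.84 = 8.0952
K_W = (4C−1)/(4C−4) + 0.615/C = 31.381/28.381 + 0.0760 = 1.1817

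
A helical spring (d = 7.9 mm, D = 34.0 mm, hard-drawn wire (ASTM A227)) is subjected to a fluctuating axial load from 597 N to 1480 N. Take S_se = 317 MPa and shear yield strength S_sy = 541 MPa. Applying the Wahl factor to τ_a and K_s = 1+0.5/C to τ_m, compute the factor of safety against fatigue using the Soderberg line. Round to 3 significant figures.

1.41

C = D/d = 34.0/7.9 = 4.3038; K_W = (4C−1)/(4C−4)+0.615/C = 1.3699; K_s = 1+0.5/C = 1.1162
F_a = (F_max−F_min)/2 = 441.5 N; F_m = (F_max+F_min)/2 = 1038.5 N
τ_a = K_W·8F_aD/(πd³) = 1.3699 × 77.53 = 106.21 MPa
τ_m = K_s·8F_mD/(πd³) = 1.1162 × 182.37 = 203.55 MPa
Soderberg: 1/n_f = τ_a/S_se + τ_m/S_sy = 106.21/317 + 203.55/541 = 0.33504 + 0.37625 = 0.7113
n_f = 1/0.7113 = 1.406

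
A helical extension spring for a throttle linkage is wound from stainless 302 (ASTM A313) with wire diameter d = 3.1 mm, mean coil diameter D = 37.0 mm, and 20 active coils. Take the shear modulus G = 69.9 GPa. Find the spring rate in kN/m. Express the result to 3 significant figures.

k = Gd⁴/(8D³N_a) = (69.9×10³ × 3.1⁴) / (8 × 37.0³ × 20)
  = 6.45541e+06 / 8.10448e+06 = 0.79652 N/mm

0.797 kN/m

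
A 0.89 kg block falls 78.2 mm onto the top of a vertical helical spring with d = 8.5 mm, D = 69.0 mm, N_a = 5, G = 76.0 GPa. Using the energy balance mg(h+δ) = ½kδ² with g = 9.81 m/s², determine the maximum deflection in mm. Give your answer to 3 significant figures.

k = Gd⁴/(8D³N_a) = (76.0×10³)(8.5⁴)/(8·69.0³·5) = 30.191 N/mm
W = mg = 0.89 × 9.81 = 8.7309 N
½kδ² − Wδ − Wh = 0 → δ = (W + √(W² + 2kWh))/k
δ = (8.7309 + √(76.229 + 41226.6))/30.191 = (8.7309 + 203.23)/30.191 = 7.0206 mm

7.02 mm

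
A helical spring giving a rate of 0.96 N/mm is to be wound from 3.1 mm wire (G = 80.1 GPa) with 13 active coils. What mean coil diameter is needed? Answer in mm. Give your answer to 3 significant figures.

D = (Gd⁴/(8N_a·k))^(1/3) = (80.1×10³·3.1⁴/(8·13·0.96))^(1/3)
  = (74092.6)^(1/3) = 42.0009 mm

42.0 mm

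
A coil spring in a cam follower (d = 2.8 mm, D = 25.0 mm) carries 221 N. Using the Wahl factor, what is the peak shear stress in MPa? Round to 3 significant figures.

746 MPa

Spring index C = D/d = 25.0/2.8 = 8.9286
K_W = (4C−1)/(4C−4) + 0.615/C = 34.714/31.714 + 0.0689 = 1.1635
τ₀ = 8FD/(πd³) = 8·221·25.0/(π·2.8³) = 44200/68.964 = 640.91 MPa
τ_max = K·τ₀ = 1.1635 × 640.91 = 745.68 MPa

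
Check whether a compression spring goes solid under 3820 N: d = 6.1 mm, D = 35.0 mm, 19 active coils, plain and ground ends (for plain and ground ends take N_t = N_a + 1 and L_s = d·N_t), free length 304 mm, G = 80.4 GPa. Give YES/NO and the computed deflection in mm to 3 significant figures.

YES, δ = 224 mm

k = Gd⁴/(8D³N_a) = (80.4×10³)(6.1⁴)/(8·35.0³·19) = 17.082 N/mm
N_t = 20; L_s = 6.1·20 = 122 mm; δ_solid = L₀ − L_s = 304 − 122 = 182 mm
δ = F/k = 3820/17.082 = 223.63 mm
δ ≥ δ_solid → spring goes solid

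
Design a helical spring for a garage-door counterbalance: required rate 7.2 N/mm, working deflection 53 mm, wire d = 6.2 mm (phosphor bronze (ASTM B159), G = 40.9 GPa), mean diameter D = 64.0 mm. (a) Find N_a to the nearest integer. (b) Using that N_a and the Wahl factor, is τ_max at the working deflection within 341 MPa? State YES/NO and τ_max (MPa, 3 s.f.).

(a) 4 coils; (b) YES, τ_max = 298 MPa

N_a = Gd⁴/(8D³k) = (40.9×10³)(6.2⁴)/(8·64.0³·7.2) = 4.002 → N_a = 4
Actual rate k = Gd⁴/(8D³·4) = 7.2044 N/mm
Working load F = kδ = 7.2044·53 = 381.84 N
C = 64.0/6.2 = 10.3226; K_W = (4C−1)/(4C−4)+0.615/C = 1.1400
τ_max = K_W·8FD/(πd³) = 1.1400·261.11 = 297.67 MPa
τ_max ≤ 341 MPa → acceptable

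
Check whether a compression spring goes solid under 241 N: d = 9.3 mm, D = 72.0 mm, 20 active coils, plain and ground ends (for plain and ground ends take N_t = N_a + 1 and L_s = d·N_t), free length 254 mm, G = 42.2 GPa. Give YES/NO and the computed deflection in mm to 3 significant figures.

NO, δ = 45.6 mm

k = Gd⁴/(8D³N_a) = (42.2×10³)(9.3⁴)/(8·72.0³·20) = 5.286 N/mm
N_t = 21; L_s = 9.3·21 = 195.3 mm; δ_solid = L₀ − L_s = 254 − 195.3 = 58.7 mm
δ = F/k = 241/5.286 = 45.592 mm
δ < δ_solid → spring does not go solid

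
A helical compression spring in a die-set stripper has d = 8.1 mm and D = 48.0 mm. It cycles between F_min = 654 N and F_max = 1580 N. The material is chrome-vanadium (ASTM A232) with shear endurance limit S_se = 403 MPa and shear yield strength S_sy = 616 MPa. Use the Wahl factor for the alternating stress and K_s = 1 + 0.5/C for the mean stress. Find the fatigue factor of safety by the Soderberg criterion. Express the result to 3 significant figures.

C = D/d = 48.0/8.1 = 5.9259; K_W = (4C−1)/(4C−4)+0.615/C = 1.2560; K_s = 1+0.5/C = 1.0844
F_a = (F_max−F_min)/2 = 463 N; F_m = (F_max+F_min)/2 = 1117 N
τ_a = K_W·8F_aD/(πd³) = 1.2560 × 106.49 = 133.75 MPa
τ_m = K_s·8F_mD/(πd³) = 1.0844 × 256.91 = 278.59 MPa
Soderberg: 1/n_f = τ_a/S_se + τ_m/S_sy = 133.75/403 + 278.59/616 = 0.33190 + 0.45225 = 0.78415
n_f = 1/0.78415 = 1.275

1.28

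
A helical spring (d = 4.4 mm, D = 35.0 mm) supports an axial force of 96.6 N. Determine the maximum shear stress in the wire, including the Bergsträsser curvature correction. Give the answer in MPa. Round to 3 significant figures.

Spring index C = D/d = 35.0/4.4 = 7.9545
K_B = (4C+2)/(4C−3) = 33.818/28.818 = 1.1735
τ₀ = 8FD/(πd³) = 8·96.6·35.0/(π·4.4³) = 27048/267.61 = 101.07 MPa
τ_max = K·τ₀ = 1.1735 × 101.07 = 118.61 MPa

119 MPa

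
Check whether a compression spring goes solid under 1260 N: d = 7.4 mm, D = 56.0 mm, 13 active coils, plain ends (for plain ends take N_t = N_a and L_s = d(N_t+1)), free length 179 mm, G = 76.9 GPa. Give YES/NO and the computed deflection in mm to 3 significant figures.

k = Gd⁴/(8D³N_a) = (76.9×10³)(7.4⁴)/(8·56.0³·13) = 12.626 N/mm
N_t = 13; L_s = 7.4·14 = 103.6 mm; δ_solid = L₀ − L_s = 179 − 103.6 = 75.4 mm
δ = F/k = 1260/12.626 = 99.796 mm
δ ≥ δ_solid → spring goes solid

YES, δ = 99.8 mm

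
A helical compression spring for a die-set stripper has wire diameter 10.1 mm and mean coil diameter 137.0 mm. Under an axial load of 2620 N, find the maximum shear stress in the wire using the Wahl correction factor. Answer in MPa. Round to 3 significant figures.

980 MPa

Spring index C = D/d = 137.0/10.1 = 13.5644
K_W = (4C−1)/(4C−4) + 0.615/C = 53.257/50.257 + 0.0453 = 1.1050
τ₀ = 8FD/(πd³) = 8·2620·137.0/(π·10.1³) = 2.87152e+06/3236.8 = 887.15 MPa
τ_max = K·τ₀ = 1.1050 × 887.15 = 980.33 MPa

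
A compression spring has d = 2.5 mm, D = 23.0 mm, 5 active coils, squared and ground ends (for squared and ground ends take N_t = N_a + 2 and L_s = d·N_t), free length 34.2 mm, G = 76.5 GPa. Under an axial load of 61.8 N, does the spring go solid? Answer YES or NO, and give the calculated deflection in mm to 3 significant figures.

k = Gd⁴/(8D³N_a) = (76.5×10³)(2.5⁴)/(8·23.0³·5) = 6.1401 N/mm
N_t = 7; L_s = 2.5·7 = 17.5 mm; δ_solid = L₀ − L_s = 34.2 − 17.5 = 16.7 mm
δ = F/k = 61.8/6.1401 = 10.065 mm
δ < δ_solid → spring does not go solid

NO, δ = 10.1 mm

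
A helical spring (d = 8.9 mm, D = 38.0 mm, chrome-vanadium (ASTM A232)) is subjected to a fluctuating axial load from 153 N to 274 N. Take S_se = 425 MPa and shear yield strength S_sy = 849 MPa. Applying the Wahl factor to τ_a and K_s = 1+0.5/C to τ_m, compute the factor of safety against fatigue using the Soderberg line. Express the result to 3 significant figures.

15.3

C = D/d = 38.0/8.9 = 4.2697; K_W = (4C−1)/(4C−4)+0.615/C = 1.3734; K_s = 1+0.5/C = 1.1171
F_a = (F_max−F_min)/2 = 60.5 N; F_m = (F_max+F_min)/2 = 213.5 N
τ_a = K_W·8F_aD/(πd³) = 1.3734 × 8.3044 = 11.405 MPa
τ_m = K_s·8F_mD/(πd³) = 1.1171 × 29.306 = 32.738 MPa
Soderberg: 1/n_f = τ_a/S_se + τ_m/S_sy = 11.405/425 + 32.738/849 = 0.02684 + 0.03856 = 0.065396
n_f = 1/0.065396 = 15.29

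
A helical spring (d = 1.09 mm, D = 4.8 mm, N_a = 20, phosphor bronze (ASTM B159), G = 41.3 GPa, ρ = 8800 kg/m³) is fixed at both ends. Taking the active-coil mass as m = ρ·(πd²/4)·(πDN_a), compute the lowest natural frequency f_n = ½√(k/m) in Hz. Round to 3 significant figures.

k = Gd⁴/(8D³N_a) = (41.3×10³)(1.09⁴)/(8·4.8³·20) = 3.2947 N/mm = 3294.7 N/m
Wire length L = πDN_a = π·4.8·20 = 301.59 mm
m = ρ·(πd²/4)·L = 8800 × 0.93313×10⁻⁶ m² × 0.30159 m = 0.0024765 kg
f_n = ½√(k/m) = 0.5·√(3294.7/0.0024765) = 0.5·√(1.3303e+06) = 576.7 Hz

577 Hz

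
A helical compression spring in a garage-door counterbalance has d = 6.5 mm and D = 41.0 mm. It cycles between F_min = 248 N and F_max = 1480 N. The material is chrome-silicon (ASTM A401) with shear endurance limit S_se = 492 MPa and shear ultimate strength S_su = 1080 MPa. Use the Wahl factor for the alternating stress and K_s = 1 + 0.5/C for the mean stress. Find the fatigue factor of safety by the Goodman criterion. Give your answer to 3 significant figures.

1.09

C = D/d = 41.0/6.5 = 6.3077; K_W = (4C−1)/(4C−4)+0.615/C = 1.2388; K_s = 1+0.5/C = 1.0793
F_a = (F_max−F_min)/2 = 616 N; F_m = (F_max+F_min)/2 = 864 N
τ_a = K_W·8F_aD/(πd³) = 1.2388 × 234.19 = 290.11 MPa
τ_m = K_s·8F_mD/(πd³) = 1.0793 × 328.47 = 354.51 MPa
Goodman: 1/n_f = τ_a/S_se + τ_m/S_su = 290.11/492 + 354.51/1080 = 0.58966 + 0.32825 = 0.91791
n_f = 1/0.91791 = 1.089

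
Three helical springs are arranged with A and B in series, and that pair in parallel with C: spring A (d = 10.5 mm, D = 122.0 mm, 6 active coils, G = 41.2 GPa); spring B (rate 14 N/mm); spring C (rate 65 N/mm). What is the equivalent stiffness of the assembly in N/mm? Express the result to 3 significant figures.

k_A = Gd⁴/(8D³N_a) = (41.2×10³)(10.5⁴)/(8·122.0³·6) = 5.7456 N/mm
Springs A,B series: k_AB = 1/(1/5.7456+1/14) = 4.0737 N/mm; parallel with C: k_eq = 4.0737+65 = 69.074 N/mm

69.1 N/mm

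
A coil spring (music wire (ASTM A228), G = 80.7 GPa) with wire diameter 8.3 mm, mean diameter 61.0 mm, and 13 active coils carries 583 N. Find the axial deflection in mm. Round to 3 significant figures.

35.9 mm

k = Gd⁴/(8D³N_a) = (80.7×10³)(8.3⁴)/(8·61.0³·13) = 16.224 N/mm
δ = F/k = 583 / 16.224 = 35.934 mm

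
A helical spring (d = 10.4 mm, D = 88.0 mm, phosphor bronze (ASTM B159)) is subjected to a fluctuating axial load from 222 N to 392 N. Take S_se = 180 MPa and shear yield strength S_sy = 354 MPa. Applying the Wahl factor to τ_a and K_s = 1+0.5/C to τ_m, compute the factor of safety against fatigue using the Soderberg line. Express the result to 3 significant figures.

3.41

C = D/d = 88.0/10.4 = 8.4615; K_W = (4C−1)/(4C−4)+0.615/C = 1.1732; K_s = 1+0.5/C = 1.0591
F_a = (F_max−F_min)/2 = 85 N; F_m = (F_max+F_min)/2 = 307 N
τ_a = K_W·8F_aD/(πd³) = 1.1732 × 16.933 = 19.866 MPa
τ_m = K_s·8F_mD/(πd³) = 1.0591 × 61.159 = 64.773 MPa
Soderberg: 1/n_f = τ_a/S_se + τ_m/S_sy = 19.866/180 + 64.773/354 = 0.11037 + 0.18297 = 0.29334
n_f = 1/0.29334 = 3.409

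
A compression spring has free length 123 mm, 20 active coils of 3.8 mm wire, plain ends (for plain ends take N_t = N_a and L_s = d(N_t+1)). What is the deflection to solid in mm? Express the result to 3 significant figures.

43.2 mm

N_t = 20; L_s = 3.8·21 = 79.8 mm
δ_solid = L₀ − L_s = 123 − 79.8 = 43.2 mm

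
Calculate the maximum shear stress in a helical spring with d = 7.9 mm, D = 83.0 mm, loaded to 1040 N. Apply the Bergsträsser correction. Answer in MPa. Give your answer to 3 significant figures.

Spring index C = D/d = 83.0/7.9 = 10.5063
K_B = (4C+2)/(4C−3) = 44.025/39.025 = 1.1281
τ₀ = 8FD/(πd³) = 8·1040·83.0/(π·7.9³) = 690560/1548.9 = 445.83 MPa
τ_max = K·τ₀ = 1.1281 × 445.83 = 502.95 MPa

503 MPa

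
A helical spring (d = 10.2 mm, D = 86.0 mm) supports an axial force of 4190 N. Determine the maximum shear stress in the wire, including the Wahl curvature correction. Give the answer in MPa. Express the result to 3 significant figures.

1020 MPa

Spring index C = D/d = 86.0/10.2 = 8.4314
K_W = (4C−1)/(4C−4) + 0.615/C = 32.725/29.725 + 0.0729 = 1.1739
τ₀ = 8FD/(πd³) = 8·4190·86.0/(π·10.2³) = 2.88272e+06/3333.9 = 864.67 MPa
τ_max = K·τ₀ = 1.1739 × 864.67 = 1015 MPa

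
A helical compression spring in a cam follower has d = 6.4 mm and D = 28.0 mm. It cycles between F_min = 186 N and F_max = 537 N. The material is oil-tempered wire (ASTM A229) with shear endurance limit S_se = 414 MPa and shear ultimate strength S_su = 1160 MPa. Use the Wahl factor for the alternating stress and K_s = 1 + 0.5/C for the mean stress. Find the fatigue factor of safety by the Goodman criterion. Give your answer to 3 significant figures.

3.97

C = D/d = 28.0/6.4 = 4.3750; K_W = (4C−1)/(4C−4)+0.615/C = 1.3628; K_s = 1+0.5/C = 1.1143
F_a = (F_max−F_min)/2 = 175.5 N; F_m = (F_max+F_min)/2 = 361.5 N
τ_a = K_W·8F_aD/(πd³) = 1.3628 × 47.735 = 65.053 MPa
τ_m = K_s·8F_mD/(πd³) = 1.1143 × 98.326 = 109.56 MPa
Goodman: 1/n_f = τ_a/S_se + τ_m/S_su = 65.053/414 + 109.56/1160 = 0.15713 + 0.09445 = 0.25158
n_f = 1/0.25158 = 3.975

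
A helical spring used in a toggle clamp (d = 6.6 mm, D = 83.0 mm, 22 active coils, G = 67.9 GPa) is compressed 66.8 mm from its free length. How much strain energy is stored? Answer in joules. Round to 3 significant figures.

k = Gd⁴/(8D³N_a) = (67.9×10³)(6.6⁴)/(8·83.0³·22) = 1.2803 N/mm
U = ½kδ² = 0.5 × 1.2803 × 66.8² = 2856.4 N·mm = 2.8564 J

2.86 J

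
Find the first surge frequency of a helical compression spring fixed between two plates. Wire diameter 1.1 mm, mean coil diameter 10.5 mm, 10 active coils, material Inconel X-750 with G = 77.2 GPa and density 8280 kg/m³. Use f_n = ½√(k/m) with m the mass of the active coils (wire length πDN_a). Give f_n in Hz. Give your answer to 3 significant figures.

k = Gd⁴/(8D³N_a) = (77.2×10³)(1.1⁴)/(8·10.5³·10) = 1.2205 N/mm = 1220.5 N/m
Wire length L = πDN_a = π·10.5·10 = 329.87 mm
m = ρ·(πd²/4)·L = 8280 × 0.95033×10⁻⁶ m² × 0.32987 m = 0.0025956 kg
f_n = ½√(k/m) = 0.5·√(1220.5/0.0025956) = 0.5·√(4.702e+05) = 342.86 Hz

343 Hz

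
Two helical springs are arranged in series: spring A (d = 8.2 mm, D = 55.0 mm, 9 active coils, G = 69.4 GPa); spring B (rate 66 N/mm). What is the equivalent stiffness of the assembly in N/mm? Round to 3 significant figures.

18.8 N/mm

k_A = Gd⁴/(8D³N_a) = (69.4×10³)(8.2⁴)/(8·55.0³·9) = 26.194 N/mm
Series: 1/k_eq = 1/26.194 + 1/66 = 0.053329; k_eq = 18.752 N/mm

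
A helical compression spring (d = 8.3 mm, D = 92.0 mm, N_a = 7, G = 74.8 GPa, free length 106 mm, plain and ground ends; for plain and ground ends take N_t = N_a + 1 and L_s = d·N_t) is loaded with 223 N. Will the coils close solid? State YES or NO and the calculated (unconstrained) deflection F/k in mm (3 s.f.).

k = Gd⁴/(8D³N_a) = (74.8×10³)(8.3⁴)/(8·92.0³·7) = 8.1407 N/mm
N_t = 8; L_s = 8.3·8 = 66.4 mm; δ_solid = L₀ − L_s = 106 − 66.4 = 39.6 mm
δ = F/k = 223/8.1407 = 27.393 mm
δ < δ_solid → spring does not go solid

NO, δ = 27.4 mm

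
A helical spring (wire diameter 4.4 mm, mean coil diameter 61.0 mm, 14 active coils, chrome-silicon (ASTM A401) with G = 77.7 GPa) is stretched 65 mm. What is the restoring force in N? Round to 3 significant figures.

k = Gd⁴/(8D³N_a) = (77.7×10³)(4.4⁴)/(8·61.0³·14) = 1.1456 N/mm
F = k·δ = 1.1456 × 65 = 74.462 N

74.5 N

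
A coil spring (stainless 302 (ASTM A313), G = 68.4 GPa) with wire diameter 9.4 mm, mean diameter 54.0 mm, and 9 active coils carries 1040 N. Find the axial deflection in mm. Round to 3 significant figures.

k = Gd⁴/(8D³N_a) = (68.4×10³)(9.4⁴)/(8·54.0³·9) = 47.104 N/mm
δ = F/k = 1040 / 47.104 = 22.079 mm

22.1 mm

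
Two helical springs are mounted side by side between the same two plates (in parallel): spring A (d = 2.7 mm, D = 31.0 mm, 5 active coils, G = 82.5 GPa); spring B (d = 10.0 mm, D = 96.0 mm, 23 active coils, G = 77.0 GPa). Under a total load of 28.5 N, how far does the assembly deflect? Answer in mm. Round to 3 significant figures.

k_A = Gd⁴/(8D³N_a) = (82.5×10³)(2.7⁴)/(8·31.0³·5) = 3.6793 N/mm
k_B = Gd⁴/(8D³N_a) = (77.0×10³)(10.0⁴)/(8·96.0³·23) = 4.73 N/mm
Parallel: k_eq = 3.6793 + 4.73 = 8.4093 N/mm
δ = F/k_eq = 28.5/8.4093 = 3.3891 mm

3.39 mm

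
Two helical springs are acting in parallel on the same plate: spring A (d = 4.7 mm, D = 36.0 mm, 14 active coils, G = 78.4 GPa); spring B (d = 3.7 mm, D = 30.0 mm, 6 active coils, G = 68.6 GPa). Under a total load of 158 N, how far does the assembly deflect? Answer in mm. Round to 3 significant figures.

k_A = Gd⁴/(8D³N_a) = (78.4×10³)(4.7⁴)/(8·36.0³·14) = 7.3212 N/mm
k_B = Gd⁴/(8D³N_a) = (68.6×10³)(3.7⁴)/(8·30.0³·6) = 9.9203 N/mm
Parallel: k_eq = 7.3212 + 9.9203 = 17.242 N/mm
δ = F/k_eq = 158/17.242 = 9.1639 mm

9.16 mm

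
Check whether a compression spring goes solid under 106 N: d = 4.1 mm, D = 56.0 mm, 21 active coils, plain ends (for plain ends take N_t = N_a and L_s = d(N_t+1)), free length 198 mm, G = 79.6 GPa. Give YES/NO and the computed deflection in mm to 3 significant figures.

YES, δ = 139 mm

k = Gd⁴/(8D³N_a) = (79.6×10³)(4.1⁴)/(8·56.0³·21) = 0.76239 N/mm
N_t = 21; L_s = 4.1·22 = 90.2 mm; δ_solid = L₀ − L_s = 198 − 90.2 = 107.8 mm
δ = F/k = 106/0.76239 = 139.04 mm
δ ≥ δ_solid → spring goes solid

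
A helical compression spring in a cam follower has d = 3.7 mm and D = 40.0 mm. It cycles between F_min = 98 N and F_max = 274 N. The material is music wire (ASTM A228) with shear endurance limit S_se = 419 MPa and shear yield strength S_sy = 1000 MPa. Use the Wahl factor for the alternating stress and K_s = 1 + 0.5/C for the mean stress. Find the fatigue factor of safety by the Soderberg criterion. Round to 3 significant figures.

C = D/d = 40.0/3.7 = 10.8108; K_W = (4C−1)/(4C−4)+0.615/C = 1.1333; K_s = 1+0.5/C = 1.0462
F_a = (F_max−F_min)/2 = 88 N; F_m = (F_max+F_min)/2 = 186 N
τ_a = K_W·8F_aD/(πd³) = 1.1333 × 176.96 = 200.56 MPa
τ_m = K_s·8F_mD/(πd³) = 1.0462 × 374.03 = 391.33 MPa
Soderberg: 1/n_f = τ_a/S_se + τ_m/S_sy = 200.56/419 + 391.33/1000 = 0.47865 + 0.39133 = 0.86998
n_f = 1/0.86998 = 1.149

1.15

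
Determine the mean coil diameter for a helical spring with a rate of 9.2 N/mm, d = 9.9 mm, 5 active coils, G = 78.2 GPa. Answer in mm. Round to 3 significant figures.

D = (Gd⁴/(8N_a·k))^(1/3) = (78.2×10³·9.9⁴/(8·5·9.2))^(1/3)
  = (2.04127e+06)^(1/3) = 126.8528 mm

127 mm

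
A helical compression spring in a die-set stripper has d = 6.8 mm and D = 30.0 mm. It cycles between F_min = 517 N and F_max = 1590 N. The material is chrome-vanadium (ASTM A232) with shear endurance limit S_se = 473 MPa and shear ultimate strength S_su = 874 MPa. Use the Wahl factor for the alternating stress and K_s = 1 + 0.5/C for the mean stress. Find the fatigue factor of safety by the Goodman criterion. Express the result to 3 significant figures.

C = D/d = 30.0/6.8 = 4.4118; K_W = (4C−1)/(4C−4)+0.615/C = 1.3592; K_s = 1+0.5/C = 1.1133
F_a = (F_max−F_min)/2 = 536.5 N; F_m = (F_max+F_min)/2 = 1053.5 N
τ_a = K_W·8F_aD/(πd³) = 1.3592 × 130.35 = 177.17 MPa
τ_m = K_s·8F_mD/(πd³) = 1.1133 × 255.96 = 284.97 MPa
Goodman: 1/n_f = τ_a/S_se + τ_m/S_su = 177.17/473 + 284.97/874 = 0.37457 + 0.32605 = 0.70062
n_f = 1/0.70062 = 1.427

1.43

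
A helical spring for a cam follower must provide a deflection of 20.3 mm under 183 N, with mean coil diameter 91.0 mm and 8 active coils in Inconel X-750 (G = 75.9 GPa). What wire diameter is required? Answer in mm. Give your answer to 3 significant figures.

Required rate k = F/δ = 183/20.3 = 9.0148 N/mm
d = (8D³N_a·k / G)^(1/4) = (8·91.0³·8·9.0148 / (75.9×10³))^0.25
  = (5728.2)^0.25 = 8.6997 mm

8.70 mm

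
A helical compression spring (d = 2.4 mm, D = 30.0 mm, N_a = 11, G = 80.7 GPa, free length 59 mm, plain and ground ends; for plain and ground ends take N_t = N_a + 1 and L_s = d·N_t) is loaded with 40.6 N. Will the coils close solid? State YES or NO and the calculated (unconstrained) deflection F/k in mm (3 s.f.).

YES, δ = 36.0 mm

k = Gd⁴/(8D³N_a) = (80.7×10³)(2.4⁴)/(8·30.0³·11) = 1.1269 N/mm
N_t = 12; L_s = 2.4·12 = 28.8 mm; δ_solid = L₀ − L_s = 59 − 28.8 = 30.2 mm
δ = F/k = 40.6/1.1269 = 36.029 mm
δ ≥ δ_solid → spring goes solid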